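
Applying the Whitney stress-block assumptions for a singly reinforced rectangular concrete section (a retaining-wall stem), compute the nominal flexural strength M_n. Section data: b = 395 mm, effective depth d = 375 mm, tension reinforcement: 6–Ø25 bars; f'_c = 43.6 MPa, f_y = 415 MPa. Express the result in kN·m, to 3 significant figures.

M_n ≈ 407 kN·m

A_s = 6 × 491 = 2946 mm².
T = A_s f_y = 2946 × 415 = 1222590 N = 1222.59 kN.
From C = T: a = T/(0.85 f'_c b) = 1222590/(0.85 × 43.6 × 395) = 83.52 mm.
M_n = T(d − a/2) = 1222.59 kN × (375 − 41.76) mm = 407.42 kN·m.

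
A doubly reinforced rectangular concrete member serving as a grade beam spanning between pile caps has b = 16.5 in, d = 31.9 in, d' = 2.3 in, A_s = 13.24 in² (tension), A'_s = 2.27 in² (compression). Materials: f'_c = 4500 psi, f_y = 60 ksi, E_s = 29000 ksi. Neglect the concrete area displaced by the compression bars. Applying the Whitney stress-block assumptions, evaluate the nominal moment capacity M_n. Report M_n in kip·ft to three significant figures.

Assume both steels yield.
a = (A_s − A'_s) f_y/(0.85 f'_c b) = (13.24 − 2.27) × 60/(0.85 × 4.5 × 16.5) = 10.429 in.
c = a/β₁ = 10.429/0.825 = 12.641 in; ε'_s = 0.003(c − d')/c = 0.0025 ≥ ε_y = 0.0021, so the compression steel yields.
M_n = (A_s − A'_s) f_y (d − a/2) + A'_s f_y (d − d') = 658.2 × (31.9 − 5.2145) + 136.2 × (31.9 − 2.3) = 17564.4 + 4031.5 = 21595.9 kip·in = 21595.9/12 = 1799.66 kip·ft.

M_n ≈ 1800 kip·ft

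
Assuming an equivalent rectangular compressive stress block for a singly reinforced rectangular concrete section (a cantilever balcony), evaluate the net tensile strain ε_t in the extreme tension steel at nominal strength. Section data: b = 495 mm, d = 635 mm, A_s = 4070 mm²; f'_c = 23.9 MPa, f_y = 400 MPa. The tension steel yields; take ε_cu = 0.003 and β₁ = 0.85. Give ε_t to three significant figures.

ε_t ≈ 0.00700

a = A_s f_y/(0.85 f'_c b) = 161.89 mm.
β₁ = 0.85, so c = a/β₁ = 161.89/0.85 = 190.46 mm.
From the linear strain diagram with ε_cu = 0.003: ε_t = 0.003 (d − c)/c = 0.003 × (635 − 190.46)/190.46 = 0.00700.
Since ε_t ≥ 0.005, the section is tension-controlled.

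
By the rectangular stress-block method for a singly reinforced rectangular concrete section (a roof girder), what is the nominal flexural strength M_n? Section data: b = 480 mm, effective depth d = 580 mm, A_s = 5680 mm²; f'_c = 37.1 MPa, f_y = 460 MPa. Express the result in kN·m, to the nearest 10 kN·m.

T = A_s f_y = 5680 × 460 = 2612800 N = 2612.8 kN.
From C = T: a = T/(0.85 f'_c b) = 2612800/(0.85 × 37.1 × 480) = 172.61 mm.
M_n = T(d − a/2) = 2612.8 kN × (580 − 86.305) mm = 1289.93 kN·m.

M_n ≈ 1290 kN·m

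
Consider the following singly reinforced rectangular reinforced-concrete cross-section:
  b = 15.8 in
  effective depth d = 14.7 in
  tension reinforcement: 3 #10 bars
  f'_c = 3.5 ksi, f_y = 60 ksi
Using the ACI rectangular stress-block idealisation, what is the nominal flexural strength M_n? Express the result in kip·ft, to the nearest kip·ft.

A_s = 3 × 1.27 = 3.81 in².
T = A_s f_y = 3.81 × 60 = 228.6 kips.
a = T/(0.85 f'_c b) = 228.6/(0.85 × 3.5 × 15.8) = 4.863 in.
M_n = T(d − a/2) = 228.6 × (14.7 − 2.4315) = 2804.6 kip·in = 2804.6/12 = 233.72 kip·ft.

M_n ≈ 234 kip·ft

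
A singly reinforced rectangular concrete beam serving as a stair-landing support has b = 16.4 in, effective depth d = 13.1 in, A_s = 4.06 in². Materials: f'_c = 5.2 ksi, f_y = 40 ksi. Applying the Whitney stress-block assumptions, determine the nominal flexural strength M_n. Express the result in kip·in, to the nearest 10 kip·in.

M_n ≈ 1950 kip·in

T = A_s f_y = 4.06 × 40 = 162.4 kips.
a = T/(0.85 f'_c b) = 162.4/(0.85 × 5.2 × 16.4) = 2.240 in.
M_n = T(d − a/2) = 162.4 × (13.1 − 1.12) = 1945.6 kip·in.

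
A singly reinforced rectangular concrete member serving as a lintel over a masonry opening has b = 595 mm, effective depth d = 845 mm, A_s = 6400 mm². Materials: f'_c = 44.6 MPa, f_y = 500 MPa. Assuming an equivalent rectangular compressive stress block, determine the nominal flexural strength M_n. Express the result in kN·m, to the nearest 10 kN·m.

T = A_s f_y = 6400 × 500 = 3200000 N = 3200 kN.
From C = T: a = T/(0.85 f'_c b) = 3200000/(0.85 × 44.6 × 595) = 141.87 mm.
M_n = T(d − a/2) = 3200 kN × (845 − 70.935) mm = 2477.01 kN·m.

M_n ≈ 2480 kN·m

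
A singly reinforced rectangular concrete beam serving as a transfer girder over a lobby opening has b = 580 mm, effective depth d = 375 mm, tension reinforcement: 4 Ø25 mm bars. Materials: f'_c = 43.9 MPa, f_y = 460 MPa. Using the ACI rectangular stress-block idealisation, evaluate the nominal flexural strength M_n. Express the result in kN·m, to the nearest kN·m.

M_n ≈ 320 kN·m

A_s = 4 × 491 = 1964 mm².
T = A_s f_y = 1964 × 460 = 903440 N = 903.44 kN.
From C = T: a = T/(0.85 f'_c b) = 903440/(0.85 × 43.9 × 580) = 41.74 mm.
M_n = T(d − a/2) = 903.44 kN × (375 − 20.87) mm = 319.94 kN·m.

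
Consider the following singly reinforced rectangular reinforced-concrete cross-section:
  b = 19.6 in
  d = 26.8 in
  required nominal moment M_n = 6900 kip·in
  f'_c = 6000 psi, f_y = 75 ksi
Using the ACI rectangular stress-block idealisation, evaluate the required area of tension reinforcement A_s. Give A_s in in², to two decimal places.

From M_n = 0.85 f'_c a b (d − a/2):
a = d − √(d² − 2M_n/(0.85 f'_c b)) = 26.8 − √(26.8² − 2 × 6900/(0.85 × 6 × 19.6)) = 2.713 in.
A_s = 0.85 f'_c a b / f_y = 0.85 × 6 × 2.713 × 19.6 / 75 = 3.616 in².

A_s ≈ 3.62 in²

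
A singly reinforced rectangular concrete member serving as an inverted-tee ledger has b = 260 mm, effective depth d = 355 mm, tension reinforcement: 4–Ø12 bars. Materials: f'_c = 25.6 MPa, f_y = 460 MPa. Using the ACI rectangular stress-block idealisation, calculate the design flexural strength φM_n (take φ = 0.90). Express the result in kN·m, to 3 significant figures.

A_s = 4 × 113 = 452 mm².
T = A_s f_y = 452 × 460 = 207920 N = 207.92 kN.
From C = T: a = T/(0.85 f'_c b) = 207920/(0.85 × 25.6 × 260) = 36.75 mm.
M_n = T(d − a/2) = 207.92 kN × (355 − 18.375) mm = 69.99 kN·m.
φM_n = 0.90 × 69.99 = 62.99 kN·m.

φM_n ≈ 63.0 kN·m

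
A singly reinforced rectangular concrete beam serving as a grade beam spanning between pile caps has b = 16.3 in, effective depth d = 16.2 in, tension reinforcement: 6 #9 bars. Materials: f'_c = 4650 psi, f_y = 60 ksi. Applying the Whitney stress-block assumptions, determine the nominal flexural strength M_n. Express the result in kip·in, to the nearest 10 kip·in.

A_s = 6 × 1 = 6 in².
T = A_s f_y = 6 × 60 = 360 kips.
a = T/(0.85 f'_c b) = 360/(0.85 × 4.65 × 16.3) = 5.588 in.
M_n = T(d − a/2) = 360 × (16.2 − 2.794) = 4826.2 kip·in.

M_n ≈ 4830 kip·in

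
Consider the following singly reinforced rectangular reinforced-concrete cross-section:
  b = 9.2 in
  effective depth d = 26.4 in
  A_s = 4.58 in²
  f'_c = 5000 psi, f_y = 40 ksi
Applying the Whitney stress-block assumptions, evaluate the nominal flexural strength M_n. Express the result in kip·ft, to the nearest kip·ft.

T = A_s f_y = 4.58 × 40 = 183.2 kips.
a = T/(0.85 f'_c b) = 183.2/(0.85 × 5 × 9.2) = 4.685 in.
M_n = T(d − a/2) = 183.2 × (26.4 − 2.3425) = 4407.3 kip·in = 4407.3/12 = 367.28 kip·ft.

M_n ≈ 367 kip·ft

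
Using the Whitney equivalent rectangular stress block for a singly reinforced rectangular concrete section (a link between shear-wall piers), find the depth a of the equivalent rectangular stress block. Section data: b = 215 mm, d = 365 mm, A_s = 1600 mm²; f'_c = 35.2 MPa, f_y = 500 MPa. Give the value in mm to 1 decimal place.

T = A_s f_y = 1600 × 500 = 800000 N = 800 kN.
Setting C = 0.85 f'_c a b equal to T: a = 800000/(0.85 × 35.2 × 215) = 124.4 mm.

a ≈ 124.4 mm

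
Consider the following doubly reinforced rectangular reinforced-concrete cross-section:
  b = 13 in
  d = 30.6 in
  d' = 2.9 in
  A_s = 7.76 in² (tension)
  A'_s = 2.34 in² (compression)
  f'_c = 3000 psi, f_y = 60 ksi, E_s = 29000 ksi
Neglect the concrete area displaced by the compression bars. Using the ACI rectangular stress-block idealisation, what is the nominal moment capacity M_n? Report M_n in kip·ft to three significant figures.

M_n ≈ 1020 kip·ft

Assume both steels yield.
a = (A_s − A'_s) f_y/(0.85 f'_c b) = (7.76 − 2.34) × 60/(0.85 × 3 × 13) = 9.810 in.
c = a/β₁ = 9.810/0.85 = 11.541 in; ε'_s = 0.003(c − d')/c = 0.0022 ≥ ε_y = 0.0021, so the compression steel yields.
M_n = (A_s − A'_s) f_y (d − a/2) + A'_s f_y (d − d') = 325.2 × (30.6 − 4.905) + 140.4 × (30.6 − 2.9) = 8356.0 + 3889.1 = 12245.1 kip·in = 12245.1/12 = 1020.43 kip·ft.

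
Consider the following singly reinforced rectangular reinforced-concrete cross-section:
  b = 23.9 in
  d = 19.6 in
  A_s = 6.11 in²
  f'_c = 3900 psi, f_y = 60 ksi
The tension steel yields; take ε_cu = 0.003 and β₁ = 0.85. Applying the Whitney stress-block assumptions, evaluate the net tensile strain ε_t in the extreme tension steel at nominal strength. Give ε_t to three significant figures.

a = A_s f_y/(0.85 f'_c b) = 4.627 in.
β₁ = 0.85, so c = a/β₁ = 4.627/0.85 = 5.444 in.
From the linear strain diagram with ε_cu = 0.003: ε_t = 0.003 (d − c)/c = 0.003 × (19.6 − 5.444)/5.444 = 0.00780.
Since ε_t ≥ 0.005, the section is tension-controlled.

ε_t ≈ 0.00780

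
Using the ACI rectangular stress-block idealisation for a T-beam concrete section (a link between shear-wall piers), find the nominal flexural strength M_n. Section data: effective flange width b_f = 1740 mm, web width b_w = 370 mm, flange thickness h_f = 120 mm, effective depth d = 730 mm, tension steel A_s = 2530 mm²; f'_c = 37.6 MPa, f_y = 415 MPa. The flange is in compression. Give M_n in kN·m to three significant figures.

M_n ≈ 757 kN·m

Tension: T = A_s f_y = 2530 × 415 = 1049950 N.
Try a within the flange: a = T/(0.85 f'_c b_f) = 1049950/(0.85 × 37.6 × 1740) = 18.88 mm.
Since a = 18.88 ≤ h_f = 120 mm, the stress block lies entirely in the flange; analyse as a rectangular beam of width b_f.
M_n = T(d − a/2) = 1049950 × (730 − 9.44) = 756.55 × 10⁶ N·mm.
M_n = 756.55 kN·m.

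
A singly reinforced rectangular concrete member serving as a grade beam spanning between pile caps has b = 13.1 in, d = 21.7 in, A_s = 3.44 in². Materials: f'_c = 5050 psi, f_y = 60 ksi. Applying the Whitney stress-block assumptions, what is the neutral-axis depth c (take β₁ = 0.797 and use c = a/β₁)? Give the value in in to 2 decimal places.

c ≈ 4.61 in

T = A_s f_y = 3.44 × 60 = 206.4 kips.
a = T/(0.85 f'_c b) = 206.4/(0.85 × 5.05 × 13.1) = 3.6705 in.
With β₁ = 0.797, c = a/β₁ = 3.6705/0.797 = 4.61 in.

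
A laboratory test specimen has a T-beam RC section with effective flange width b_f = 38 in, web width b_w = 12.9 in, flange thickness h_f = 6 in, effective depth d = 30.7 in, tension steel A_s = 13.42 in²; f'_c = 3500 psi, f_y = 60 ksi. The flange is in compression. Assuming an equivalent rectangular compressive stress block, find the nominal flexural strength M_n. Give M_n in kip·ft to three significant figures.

M_n ≈ 1810 kip·ft

Tension: T = A_s f_y = 13.42 × 60 = 805.2 kips.
Try a within the flange: a = T/(0.85 f'_c b_f) = 805.2/(0.85 × 3.5 × 38) = 7.123 in.
a = 7.123 > h_f = 6 in: the block extends into the web. Split into flange-overhang and web parts.
C_f = 0.85 f'_c (b_f − b_w) h_f = 0.85 × 3.5 × (38 − 12.9) × 6 = 448.0 kips.
Remaining web compression depth: a_w = (T − C_f)/(0.85 f'_c b_w) = (805.2 − 448.0)/(0.85 × 3.5 × 12.9) = 9.308 in.
M_n = C_f(d − h_f/2) + (T − C_f)(d − a_w/2) = 448.0 × (30.7 − 3) + 357.2 × (30.7 − 4.654) = 12409.6 + 9303.6 = 21713.2 kip·in.
M_n = 21713.2/12 = 1809.43 kip·ft.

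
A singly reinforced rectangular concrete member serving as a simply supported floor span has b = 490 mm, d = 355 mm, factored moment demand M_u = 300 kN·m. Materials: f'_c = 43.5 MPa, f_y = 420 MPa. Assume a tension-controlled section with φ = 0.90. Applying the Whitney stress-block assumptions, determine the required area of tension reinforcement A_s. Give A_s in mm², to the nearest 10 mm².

A_s ≈ 2430 mm²

M_n = M_u/φ = 300/0.90 = 333.333 kN·m.
With M_n = 0.85 f'_c a b (d − a/2), solve the quadratic for a:
a = d − √(d² − 2M_n/(0.85 f'_c b)) = 355 − √(355² − 2 × 333.333×10⁶/(0.85 × 43.5 × 490)) = 56.29 mm.
A_s = 0.85 f'_c a b / f_y = 0.85 × 43.5 × 56.29 × 490 / 420 = 2428.2 mm².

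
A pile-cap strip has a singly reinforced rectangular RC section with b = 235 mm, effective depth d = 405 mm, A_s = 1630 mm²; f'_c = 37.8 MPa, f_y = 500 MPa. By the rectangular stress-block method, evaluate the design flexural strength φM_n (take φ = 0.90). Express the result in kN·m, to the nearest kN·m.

φM_n ≈ 257 kN·m

T = A_s f_y = 1630 × 500 = 815000 N = 815 kN.
From C = T: a = T/(0.85 f'_c b) = 815000/(0.85 × 37.8 × 235) = 107.94 mm.
M_n = T(d − a/2) = 815 kN × (405 − 53.97) mm = 286.09 kN·m.
φM_n = 0.90 × 286.09 = 257.48 kN·m.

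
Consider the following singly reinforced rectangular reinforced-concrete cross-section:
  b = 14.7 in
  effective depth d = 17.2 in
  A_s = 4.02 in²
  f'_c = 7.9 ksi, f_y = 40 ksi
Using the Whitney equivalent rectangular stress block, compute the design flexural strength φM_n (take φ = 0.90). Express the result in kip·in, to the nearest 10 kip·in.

T = A_s f_y = 4.02 × 40 = 160.8 kips.
a = T/(0.85 f'_c b) = 160.8/(0.85 × 7.9 × 14.7) = 1.629 in.
M_n = T(d − a/2) = 160.8 × (17.2 − 0.8145) = 2634.8 kip·in.
φM_n = 0.90 × 2634.8 = 2371.3 kip·in.

φM_n ≈ 2370 kip·in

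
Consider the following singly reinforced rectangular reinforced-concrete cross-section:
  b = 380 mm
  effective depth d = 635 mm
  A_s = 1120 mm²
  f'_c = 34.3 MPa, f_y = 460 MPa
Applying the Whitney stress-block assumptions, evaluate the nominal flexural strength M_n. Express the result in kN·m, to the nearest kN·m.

M_n ≈ 315 kN·m

T = A_s f_y = 1120 × 460 = 515200 N = 515.2 kN.
From C = T: a = T/(0.85 f'_c b) = 515200/(0.85 × 34.3 × 380) = 46.50 mm.
M_n = T(d − a/2) = 515.2 kN × (635 − 23.25) mm = 315.17 kN·m.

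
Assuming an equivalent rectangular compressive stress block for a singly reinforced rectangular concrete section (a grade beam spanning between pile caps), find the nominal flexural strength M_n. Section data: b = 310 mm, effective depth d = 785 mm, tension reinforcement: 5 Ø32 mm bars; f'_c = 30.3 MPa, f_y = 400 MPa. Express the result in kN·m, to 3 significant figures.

A_s = 5 × 804 = 4020 mm².
T = A_s f_y = 4020 × 400 = 1608000 N = 1608 kN.
From C = T: a = T/(0.85 f'_c b) = 1608000/(0.85 × 30.3 × 310) = 201.40 mm.
M_n = T(d − a/2) = 1608 kN × (785 − 100.7) mm = 1100.35 kN·m.

M_n ≈ 1100 kN·m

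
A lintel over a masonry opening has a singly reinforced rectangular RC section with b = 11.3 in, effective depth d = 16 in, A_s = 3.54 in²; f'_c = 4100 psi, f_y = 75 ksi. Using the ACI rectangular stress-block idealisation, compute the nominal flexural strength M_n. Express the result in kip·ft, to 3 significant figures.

M_n ≈ 279 kip·ft

T = A_s f_y = 3.54 × 75 = 265.5 kips.
a = T/(0.85 f'_c b) = 265.5/(0.85 × 4.1 × 11.3) = 6.742 in.
M_n = T(d − a/2) = 265.5 × (16 − 3.371) = 3353.0 kip·in = 3353.0/12 = 279.42 kip·ft.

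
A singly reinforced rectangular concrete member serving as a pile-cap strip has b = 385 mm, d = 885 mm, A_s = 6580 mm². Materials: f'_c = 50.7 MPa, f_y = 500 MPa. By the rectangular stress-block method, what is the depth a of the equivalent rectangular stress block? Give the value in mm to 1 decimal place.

a ≈ 198.3 mm

T = A_s f_y = 6580 × 500 = 3290000 N = 3290 kN.
Setting C = 0.85 f'_c a b equal to T: a = 3290000/(0.85 × 50.7 × 385) = 198.3 mm.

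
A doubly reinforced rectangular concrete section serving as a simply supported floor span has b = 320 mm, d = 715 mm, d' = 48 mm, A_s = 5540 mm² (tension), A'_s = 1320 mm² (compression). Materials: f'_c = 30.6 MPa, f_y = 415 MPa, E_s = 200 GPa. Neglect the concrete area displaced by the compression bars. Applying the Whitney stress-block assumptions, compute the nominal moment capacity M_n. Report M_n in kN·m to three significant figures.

M_n ≈ 1430 kN·m

Assume both tension and compression steel yield.
Net tension couple steel: A_s − A'_s = 4220 mm².
a = (A_s − A'_s) f_y / (0.85 f'_c b) = 1751300/(0.85 × 30.6 × 320) = 210.41 mm.
c = a/β₁ = 210.41/0.831 = 253.20 mm; ε'_s = 0.003(c − d')/c = 0.0024 ≥ f_y/E_s = 0.0021, so compression steel does yield.
M_n = (A_s − A'_s) f_y (d − a/2) + A'_s f_y (d − d') = [1751300 × (715 − 105.205) + 547800 × (715 − 48)] × 10⁻⁶ = 1067.93 + 365.38 = 1433.31 kN·m.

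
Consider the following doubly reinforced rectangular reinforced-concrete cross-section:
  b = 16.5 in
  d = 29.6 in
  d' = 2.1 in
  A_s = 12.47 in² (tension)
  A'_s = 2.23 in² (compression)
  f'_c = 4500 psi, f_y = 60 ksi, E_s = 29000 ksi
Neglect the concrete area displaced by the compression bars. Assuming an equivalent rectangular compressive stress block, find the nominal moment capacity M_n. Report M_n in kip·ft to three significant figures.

Assume both steels yield.
a = (A_s − A'_s) f_y/(0.85 f'_c b) = (12.47 − 2.23) × 60/(0.85 × 4.5 × 16.5) = 9.735 in.
c = a/β₁ = 9.735/0.825 = 11.800 in; ε'_s = 0.003(c − d')/c = 0.0025 ≥ ε_y = 0.0021, so the compression steel yields.
M_n = (A_s − A'_s) f_y (d − a/2) + A'_s f_y (d − d') = 614.4 × (29.6 − 4.8675) + 133.8 × (29.6 − 2.1) = 15195.6 + 3679.5 = 18875.1 kip·in = 18875.1/12 = 1572.93 kip·ft.

M_n ≈ 1570 kip·ft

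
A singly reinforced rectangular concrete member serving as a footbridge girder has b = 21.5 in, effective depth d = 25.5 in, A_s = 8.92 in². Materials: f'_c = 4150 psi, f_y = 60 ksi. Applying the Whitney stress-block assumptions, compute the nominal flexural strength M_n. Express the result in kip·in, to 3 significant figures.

T = A_s f_y = 8.92 × 60 = 535.2 kips.
a = T/(0.85 f'_c b) = 535.2/(0.85 × 4.15 × 21.5) = 7.057 in.
M_n = T(d − a/2) = 535.2 × (25.5 − 3.5285) = 11759.1 kip·in.

M_n ≈ 11800 kip·in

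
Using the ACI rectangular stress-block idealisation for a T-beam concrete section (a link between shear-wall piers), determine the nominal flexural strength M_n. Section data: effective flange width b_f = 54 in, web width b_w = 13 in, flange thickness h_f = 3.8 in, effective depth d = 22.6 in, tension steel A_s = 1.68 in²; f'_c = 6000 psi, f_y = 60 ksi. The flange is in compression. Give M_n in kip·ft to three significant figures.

M_n ≈ 188 kip·ft

Tension: T = A_s f_y = 1.68 × 60 = 100.8 kips.
Try a within the flange: a = T/(0.85 f'_c b_f) = 100.8/(0.85 × 6 × 54) = 0.366 in.
Since a = 0.366 ≤ h_f = 3.8 in, the stress block lies entirely in the flange; analyse as a rectangular beam of width b_f.
M_n = T(d − a/2) = 100.8 × (22.6 − 0.183) = 2259.6 kip·in.
M_n = 2259.6/12 = 188.30 kip·ft.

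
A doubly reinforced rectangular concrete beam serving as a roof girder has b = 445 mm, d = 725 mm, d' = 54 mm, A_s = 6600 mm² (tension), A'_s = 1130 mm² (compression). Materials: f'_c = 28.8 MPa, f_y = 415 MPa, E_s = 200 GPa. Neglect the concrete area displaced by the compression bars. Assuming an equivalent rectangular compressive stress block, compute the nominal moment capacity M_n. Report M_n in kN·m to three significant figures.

M_n ≈ 1720 kN·m

Assume both tension and compression steel yield.
Net tension couple steel: A_s − A'_s = 5470 mm².
a = (A_s − A'_s) f_y / (0.85 f'_c b) = 2270050/(0.85 × 28.8 × 445) = 208.38 mm.
c = a/β₁ = 208.38/0.844 = 246.90 mm; ε'_s = 0.003(c − d')/c = 0.0023 ≥ f_y/E_s = 0.0021, so compression steel does yield.
M_n = (A_s − A'_s) f_y (d − a/2) + A'_s f_y (d − d') = [2270050 × (725 − 104.19) + 468950 × (725 − 54)] × 10⁻⁶ = 1409.27 + 314.67 = 1723.94 kN·m.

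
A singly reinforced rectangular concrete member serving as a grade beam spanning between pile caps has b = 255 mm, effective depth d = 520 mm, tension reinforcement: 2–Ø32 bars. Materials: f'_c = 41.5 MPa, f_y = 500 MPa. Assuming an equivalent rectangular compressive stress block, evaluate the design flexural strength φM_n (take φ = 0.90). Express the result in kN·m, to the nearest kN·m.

A_s = 2 × 804 = 1608 mm².
T = A_s f_y = 1608 × 500 = 804000 N = 804 kN.
From C = T: a = T/(0.85 f'_c b) = 804000/(0.85 × 41.5 × 255) = 89.38 mm.
M_n = T(d − a/2) = 804 kN × (520 − 44.69) mm = 382.15 kN·m.
φM_n = 0.90 × 382.15 = 343.94 kN·m.

φM_n ≈ 344 kN·m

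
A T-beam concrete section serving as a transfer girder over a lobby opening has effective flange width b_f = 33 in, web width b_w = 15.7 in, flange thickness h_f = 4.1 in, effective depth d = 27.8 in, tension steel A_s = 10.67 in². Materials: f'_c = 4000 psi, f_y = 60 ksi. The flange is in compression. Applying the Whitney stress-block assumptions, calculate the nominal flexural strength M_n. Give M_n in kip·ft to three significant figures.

M_n ≈ 1320 kip·ft

Tension: T = A_s f_y = 10.67 × 60 = 640.2 kips.
Try a within the flange: a = T/(0.85 f'_c b_f) = 640.2/(0.85 × 4 × 33) = 5.706 in.
a = 5.706 > h_f = 4.1 in: the block extends into the web. Split into flange-overhang and web parts.
C_f = 0.85 f'_c (b_f − b_w) h_f = 0.85 × 4 × (33 − 15.7) × 4.1 = 241.2 kips.
Remaining web compression depth: a_w = (T − C_f)/(0.85 f'_c b_w) = (640.2 − 241.2)/(0.85 × 4 × 15.7) = 7.475 in.
M_n = C_f(d − h_f/2) + (T − C_f)(d − a_w/2) = 241.2 × (27.8 − 2.05) + 399 × (27.8 − 3.7375) = 6210.9 + 9600.9 = 15811.8 kip·in.
M_n = 15811.8/12 = 1317.65 kip·ft.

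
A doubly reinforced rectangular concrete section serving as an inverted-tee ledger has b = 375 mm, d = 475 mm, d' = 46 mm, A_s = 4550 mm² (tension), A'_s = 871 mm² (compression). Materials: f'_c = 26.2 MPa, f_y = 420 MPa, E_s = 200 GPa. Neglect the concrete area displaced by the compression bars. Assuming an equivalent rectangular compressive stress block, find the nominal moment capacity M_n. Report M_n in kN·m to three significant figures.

Assume both tension and compression steel yield.
Net tension couple steel: A_s − A'_s = 3679 mm².
a = (A_s − A'_s) f_y / (0.85 f'_c b) = 1545180/(0.85 × 26.2 × 375) = 185.02 mm.
c = a/β₁ = 185.02/0.85 = 217.67 mm; ε'_s = 0.003(c − d')/c = 0.0024 ≥ f_y/E_s = 0.0021, so compression steel does yield.
M_n = (A_s − A'_s) f_y (d − a/2) + A'_s f_y (d − d') = [1545180 × (475 − 92.51) + 365820 × (475 − 46)] × 10⁻⁶ = 591.02 + 156.94 = 747.96 kN·m.

M_n ≈ 748 kN·m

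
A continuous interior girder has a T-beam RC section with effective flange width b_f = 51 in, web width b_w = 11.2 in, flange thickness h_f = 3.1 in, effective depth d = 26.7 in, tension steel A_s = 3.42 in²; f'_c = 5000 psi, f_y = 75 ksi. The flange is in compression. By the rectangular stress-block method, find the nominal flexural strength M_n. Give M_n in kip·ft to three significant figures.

Tension: T = A_s f_y = 3.42 × 75 = 256.5 kips.
Try a within the flange: a = T/(0.85 f'_c b_f) = 256.5/(0.85 × 5 × 51) = 1.183 in.
Since a = 1.183 ≤ h_f = 3.1 in, the stress block lies entirely in the flange; analyse as a rectangular beam of width b_f.
M_n = T(d − a/2) = 256.5 × (26.7 − 0.5915) = 6696.8 kip·in.
M_n = 6696.8/12 = 558.07 kip·ft.

M_n ≈ 558 kip·ft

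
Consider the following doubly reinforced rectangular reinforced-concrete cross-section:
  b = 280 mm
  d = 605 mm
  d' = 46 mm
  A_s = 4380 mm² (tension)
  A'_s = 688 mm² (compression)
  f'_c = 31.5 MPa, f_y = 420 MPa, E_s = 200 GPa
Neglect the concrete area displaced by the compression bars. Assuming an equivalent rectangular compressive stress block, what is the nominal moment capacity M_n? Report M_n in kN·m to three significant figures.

M_n ≈ 939 kN·m

Assume both tension and compression steel yield.
Net tension couple steel: A_s − A'_s = 3692 mm².
a = (A_s − A'_s) f_y / (0.85 f'_c b) = 1550640/(0.85 × 31.5 × 280) = 206.83 mm.
c = a/β₁ = 206.83/0.825 = 250.70 mm; ε'_s = 0.003(c − d')/c = 0.0024 ≥ f_y/E_s = 0.0021, so compression steel does yield.
M_n = (A_s − A'_s) f_y (d − a/2) + A'_s f_y (d − d') = [1550640 × (605 − 103.415) + 288960 × (605 − 46)] × 10⁻⁶ = 777.78 + 161.53 = 939.31 kN·m.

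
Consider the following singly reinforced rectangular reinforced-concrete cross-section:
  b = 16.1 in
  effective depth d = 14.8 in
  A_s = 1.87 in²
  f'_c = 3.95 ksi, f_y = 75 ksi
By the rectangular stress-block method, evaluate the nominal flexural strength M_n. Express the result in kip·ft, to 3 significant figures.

T = A_s f_y = 1.87 × 75 = 140.25 kips.
a = T/(0.85 f'_c b) = 140.25/(0.85 × 3.95 × 16.1) = 2.595 in.
M_n = T(d − a/2) = 140.25 × (14.8 − 1.2975) = 1893.7 kip·in = 1893.7/12 = 157.81 kip·ft.

M_n ≈ 158 kip·ft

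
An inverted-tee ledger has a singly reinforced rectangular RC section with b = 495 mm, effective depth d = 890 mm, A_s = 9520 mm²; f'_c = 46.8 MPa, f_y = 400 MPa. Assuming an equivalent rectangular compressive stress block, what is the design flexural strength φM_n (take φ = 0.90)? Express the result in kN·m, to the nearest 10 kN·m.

T = A_s f_y = 9520 × 400 = 3808000 N = 3808 kN.
From C = T: a = T/(0.85 f'_c b) = 3808000/(0.85 × 46.8 × 495) = 193.39 mm.
M_n = T(d − a/2) = 3808 kN × (890 − 96.695) mm = 3020.91 kN·m.
φM_n = 0.90 × 3020.91 = 2718.82 kN·m.

φM_n ≈ 2720 kN·m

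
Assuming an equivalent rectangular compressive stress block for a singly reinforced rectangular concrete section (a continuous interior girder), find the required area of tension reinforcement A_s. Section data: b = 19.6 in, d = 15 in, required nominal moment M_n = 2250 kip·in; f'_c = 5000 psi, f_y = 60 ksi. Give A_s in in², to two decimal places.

From M_n = 0.85 f'_c a b (d − a/2):
a = d − √(d² − 2M_n/(0.85 f'_c b)) = 15 − √(15² − 2 × 2250/(0.85 × 5 × 19.6)) = 1.924 in.
A_s = 0.85 f'_c a b / f_y = 0.85 × 5 × 1.924 × 19.6 / 60 = 2.671 in².

A_s ≈ 2.67 in²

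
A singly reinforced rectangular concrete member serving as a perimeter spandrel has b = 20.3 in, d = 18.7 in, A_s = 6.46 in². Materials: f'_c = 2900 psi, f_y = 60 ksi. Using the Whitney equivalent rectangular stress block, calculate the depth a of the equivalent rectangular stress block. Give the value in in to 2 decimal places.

T = A_s f_y = 6.46 × 60 = 387.6 kips.
a = T/(0.85 f'_c b) = 387.6/(0.85 × 2.9 × 20.3) = 7.75 in.

a ≈ 7.75 in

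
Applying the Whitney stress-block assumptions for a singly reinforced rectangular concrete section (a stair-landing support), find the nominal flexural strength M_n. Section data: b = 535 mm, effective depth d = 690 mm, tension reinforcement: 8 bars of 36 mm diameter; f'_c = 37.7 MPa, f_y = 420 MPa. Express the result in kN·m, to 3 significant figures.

M_n ≈ 2020 kN·m

A_s = 8 × 1018 = 8144 mm².
T = A_s f_y = 8144 × 420 = 3420480 N = 3420.48 kN.
From C = T: a = T/(0.85 f'_c b) = 3420480/(0.85 × 37.7 × 535) = 199.51 mm.
M_n = T(d − a/2) = 3420.48 kN × (690 − 99.755) mm = 2018.92 kN·m.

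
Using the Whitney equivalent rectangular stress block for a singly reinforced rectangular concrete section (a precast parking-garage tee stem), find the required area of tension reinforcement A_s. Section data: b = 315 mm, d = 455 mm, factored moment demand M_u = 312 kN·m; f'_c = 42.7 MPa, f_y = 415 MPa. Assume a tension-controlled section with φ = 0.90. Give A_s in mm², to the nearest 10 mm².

M_n = M_u/φ = 312/0.90 = 346.667 kN·m.
With M_n = 0.85 f'_c a b (d − a/2), solve the quadratic for a:
a = d − √(d² − 2M_n/(0.85 f'_c b)) = 455 − √(455² − 2 × 346.667×10⁶/(0.85 × 42.7 × 315)) = 72.40 mm.
A_s = 0.85 f'_c a b / f_y = 0.85 × 42.7 × 72.40 × 315 / 415 = 1994.6 mm².

A_s ≈ 1990 mm²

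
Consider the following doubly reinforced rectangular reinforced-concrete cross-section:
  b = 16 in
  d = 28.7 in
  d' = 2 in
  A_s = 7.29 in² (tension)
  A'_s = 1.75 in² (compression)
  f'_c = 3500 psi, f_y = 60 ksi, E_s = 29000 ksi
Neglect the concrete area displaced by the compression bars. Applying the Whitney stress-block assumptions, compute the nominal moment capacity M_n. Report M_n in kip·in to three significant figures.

M_n ≈ 11200 kip·in

Assume both steels yield.
a = (A_s − A'_s) f_y/(0.85 f'_c b) = (7.29 − 1.75) × 60/(0.85 × 3.5 × 16) = 6.983 in.
c = a/β₁ = 6.983/0.85 = 8.215 in; ε'_s = 0.003(c − d')/c = 0.0023 ≥ ε_y = 0.0021, so the compression steel yields.
M_n = (A_s − A'_s) f_y (d − a/2) + A'_s f_y (d − d') = 332.4 × (28.7 − 3.4915) + 105 × (28.7 − 2) = 8379.3 + 2803.5 = 11182.8 kip·in.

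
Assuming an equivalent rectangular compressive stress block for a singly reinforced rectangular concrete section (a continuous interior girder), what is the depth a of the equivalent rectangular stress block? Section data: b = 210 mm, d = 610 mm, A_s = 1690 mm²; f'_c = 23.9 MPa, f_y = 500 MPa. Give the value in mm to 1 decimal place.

T = A_s f_y = 1690 × 500 = 845000 N = 845 kN.
Setting C = 0.85 f'_c a b equal to T: a = 845000/(0.85 × 23.9 × 210) = 198.1 mm.

a ≈ 198.1 mm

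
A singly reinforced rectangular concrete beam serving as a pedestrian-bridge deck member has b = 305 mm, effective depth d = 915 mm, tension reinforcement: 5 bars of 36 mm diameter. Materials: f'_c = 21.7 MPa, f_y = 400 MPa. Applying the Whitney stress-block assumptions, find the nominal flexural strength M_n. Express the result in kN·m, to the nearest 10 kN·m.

M_n ≈ 1490 kN·m

A_s = 5 × 1018 = 5090 mm².
T = A_s f_y = 5090 × 400 = 2036000 N = 2036 kN.
From C = T: a = T/(0.85 f'_c b) = 2036000/(0.85 × 21.7 × 305) = 361.91 mm.
M_n = T(d − a/2) = 2036 kN × (915 − 180.955) mm = 1494.52 kN·m.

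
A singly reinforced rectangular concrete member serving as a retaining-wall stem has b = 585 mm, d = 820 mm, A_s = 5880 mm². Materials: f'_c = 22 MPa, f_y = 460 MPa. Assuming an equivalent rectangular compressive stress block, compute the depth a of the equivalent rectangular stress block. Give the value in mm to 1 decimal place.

a ≈ 247.3 mm

T = A_s f_y = 5880 × 460 = 2704800 N = 2704.8 kN.
Setting C = 0.85 f'_c a b equal to T: a = 2704800/(0.85 × 22 × 585) = 247.3 mm.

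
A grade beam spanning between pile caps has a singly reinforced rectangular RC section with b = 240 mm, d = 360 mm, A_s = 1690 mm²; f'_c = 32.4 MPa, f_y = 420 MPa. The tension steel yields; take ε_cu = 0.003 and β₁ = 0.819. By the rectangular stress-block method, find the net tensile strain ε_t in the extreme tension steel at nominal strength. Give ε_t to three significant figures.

a = A_s f_y/(0.85 f'_c b) = 107.39 mm.
β₁ = 0.819, so c = a/β₁ = 107.39/0.819 = 131.12 mm.
From the linear strain diagram with ε_cu = 0.003: ε_t = 0.003 (d − c)/c = 0.003 × (360 − 131.12)/131.12 = 0.00524.
Since ε_t ≥ 0.005, the section is tension-controlled.

ε_t ≈ 0.00524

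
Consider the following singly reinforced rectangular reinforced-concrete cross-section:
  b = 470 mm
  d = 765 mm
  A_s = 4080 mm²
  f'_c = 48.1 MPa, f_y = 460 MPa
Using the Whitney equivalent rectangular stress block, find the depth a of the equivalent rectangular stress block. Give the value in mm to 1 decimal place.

T = A_s f_y = 4080 × 460 = 1876800 N = 1876.8 kN.
Setting C = 0.85 f'_c a b equal to T: a = 1876800/(0.85 × 48.1 × 470) = 97.7 mm.

a ≈ 97.7 mm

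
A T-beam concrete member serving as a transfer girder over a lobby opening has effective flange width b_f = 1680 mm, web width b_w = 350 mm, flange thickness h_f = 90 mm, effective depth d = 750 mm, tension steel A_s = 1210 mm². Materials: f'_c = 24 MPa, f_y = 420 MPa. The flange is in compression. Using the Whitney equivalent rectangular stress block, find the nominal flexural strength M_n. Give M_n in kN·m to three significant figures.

Tension: T = A_s f_y = 1210 × 420 = 508200 N.
Try a within the flange: a = T/(0.85 f'_c b_f) = 508200/(0.85 × 24 × 1680) = 14.83 mm.
Since a = 14.83 ≤ h_f = 90 mm, the stress block lies entirely in the flange; analyse as a rectangular beam of width b_f.
M_n = T(d − a/2) = 508200 × (750 − 7.415) = 377.38 × 10⁶ N·mm.
M_n = 377.38 kN·m.

M_n ≈ 377 kN·m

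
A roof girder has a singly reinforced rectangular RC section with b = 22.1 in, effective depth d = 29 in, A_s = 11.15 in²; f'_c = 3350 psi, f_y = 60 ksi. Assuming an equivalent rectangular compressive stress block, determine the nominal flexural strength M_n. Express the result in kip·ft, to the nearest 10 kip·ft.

M_n ≈ 1320 kip·ft

T = A_s f_y = 11.15 × 60 = 669 kips.
a = T/(0.85 f'_c b) = 669/(0.85 × 3.35 × 22.1) = 10.631 in.
M_n = T(d − a/2) = 669 × (29 − 5.3155) = 15844.9 kip·in = 15844.9/12 = 1320.41 kip·ft.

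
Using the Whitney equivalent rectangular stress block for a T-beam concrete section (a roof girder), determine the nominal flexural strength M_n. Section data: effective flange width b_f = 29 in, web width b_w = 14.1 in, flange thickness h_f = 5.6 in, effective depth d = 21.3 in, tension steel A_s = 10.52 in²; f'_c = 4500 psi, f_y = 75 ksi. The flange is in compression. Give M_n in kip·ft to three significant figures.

Tension: T = A_s f_y = 10.52 × 75 = 789 kips.
Try a within the flange: a = T/(0.85 f'_c b_f) = 789/(0.85 × 4.5 × 29) = 7.113 in.
a = 7.113 > h_f = 5.6 in: the block extends into the web. Split into flange-overhang and web parts.
C_f = 0.85 f'_c (b_f − b_w) h_f = 0.85 × 4.5 × (29 − 14.1) × 5.6 = 319.2 kips.
Remaining web compression depth: a_w = (T − C_f)/(0.85 f'_c b_w) = (789 − 319.2)/(0.85 × 4.5 × 14.1) = 8.711 in.
M_n = C_f(d − h_f/2) + (T − C_f)(d − a_w/2) = 319.2 × (21.3 − 2.8) + 469.8 × (21.3 − 4.3555) = 5905.2 + 7960.5 = 13865.7 kip·in.
M_n = 13865.7/12 = 1155.48 kip·ft.

M_n ≈ 1160 kip·ft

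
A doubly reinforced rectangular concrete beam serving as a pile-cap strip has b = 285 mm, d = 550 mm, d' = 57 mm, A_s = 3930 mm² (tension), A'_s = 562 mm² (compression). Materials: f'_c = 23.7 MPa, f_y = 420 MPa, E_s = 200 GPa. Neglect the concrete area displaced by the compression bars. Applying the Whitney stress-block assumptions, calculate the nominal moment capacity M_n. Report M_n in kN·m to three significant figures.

Assume both tension and compression steel yield.
Net tension couple steel: A_s − A'_s = 3368 mm².
a = (A_s − A'_s) f_y / (0.85 f'_c b) = 1414560/(0.85 × 23.7 × 285) = 246.38 mm.
c = a/β₁ = 246.38/0.85 = 289.86 mm; ε'_s = 0.003(c − d')/c = 0.0024 ≥ f_y/E_s = 0.0021, so compression steel does yield.
M_n = (A_s − A'_s) f_y (d − a/2) + A'_s f_y (d − d') = [1414560 × (550 − 123.19) + 236040 × (550 − 57)] × 10⁻⁶ = 603.75 + 116.37 = 720.12 kN·m.

M_n ≈ 720 kN·m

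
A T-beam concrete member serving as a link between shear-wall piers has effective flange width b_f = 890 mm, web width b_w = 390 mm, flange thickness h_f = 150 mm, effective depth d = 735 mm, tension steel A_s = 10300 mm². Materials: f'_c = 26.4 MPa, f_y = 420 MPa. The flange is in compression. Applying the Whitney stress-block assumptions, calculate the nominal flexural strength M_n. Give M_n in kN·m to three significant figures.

M_n ≈ 2650 kN·m

Tension: T = A_s f_y = 10300 × 420 = 4326000 N.
Try a within the flange: a = T/(0.85 f'_c b_f) = 4326000/(0.85 × 26.4 × 890) = 216.61 mm.
a = 216.61 > h_f = 150 mm: the block extends into the web. Split into flange-overhang and web parts.
C_f = 0.85 f'_c (b_f − b_w) h_f = 0.85 × 26.4 × (890 − 390) × 150 = 1683000 N.
Remaining web compression depth: a_w = (T − C_f)/(0.85 f'_c b_w) = (4326000 − 1683000)/(0.85 × 26.4 × 390) = 302.00 mm.
M_n = C_f(d − h_f/2) + (T − C_f)(d − a_w/2) = 1683000 × (735 − 75) + 2643000 × (735 − 151) = 1110.78 + 1543.51 = 2654.29 × 10⁶ N·mm.
M_n = 2654.29 kN·m.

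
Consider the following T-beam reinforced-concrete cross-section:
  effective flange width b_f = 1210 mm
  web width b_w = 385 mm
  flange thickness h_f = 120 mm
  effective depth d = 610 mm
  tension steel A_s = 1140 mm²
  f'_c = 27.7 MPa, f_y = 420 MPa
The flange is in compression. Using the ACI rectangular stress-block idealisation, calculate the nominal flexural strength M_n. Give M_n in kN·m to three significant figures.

Tension: T = A_s f_y = 1140 × 420 = 478800 N.
Try a within the flange: a = T/(0.85 f'_c b_f) = 478800/(0.85 × 27.7 × 1210) = 16.81 mm.
Since a = 16.81 ≤ h_f = 120 mm, the stress block lies entirely in the flange; analyse as a rectangular beam of width b_f.
M_n = T(d − a/2) = 478800 × (610 − 8.405) = 288.04 × 10⁶ N·mm.
M_n = 288.04 kN·m.

M_n ≈ 288 kN·m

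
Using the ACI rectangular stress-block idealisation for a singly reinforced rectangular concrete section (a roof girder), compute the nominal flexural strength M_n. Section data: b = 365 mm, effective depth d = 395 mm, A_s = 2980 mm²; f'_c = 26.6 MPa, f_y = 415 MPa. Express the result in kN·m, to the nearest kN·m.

T = A_s f_y = 2980 × 415 = 1236700 N = 1236.7 kN.
From C = T: a = T/(0.85 f'_c b) = 1236700/(0.85 × 26.6 × 365) = 149.85 mm.
M_n = T(d − a/2) = 1236.7 kN × (395 − 74.925) mm = 395.84 kN·m.

M_n ≈ 396 kN·m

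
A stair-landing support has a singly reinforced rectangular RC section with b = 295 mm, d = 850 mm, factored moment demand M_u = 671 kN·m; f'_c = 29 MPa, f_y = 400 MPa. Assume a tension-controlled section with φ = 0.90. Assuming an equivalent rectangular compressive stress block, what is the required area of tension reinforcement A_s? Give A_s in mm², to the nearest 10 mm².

A_s ≈ 2380 mm²

M_n = M_u/φ = 671/0.90 = 745.556 kN·m.
With M_n = 0.85 f'_c a b (d − a/2), solve the quadratic for a:
a = d − √(d² − 2M_n/(0.85 f'_c b)) = 850 − √(850² − 2 × 745.556×10⁶/(0.85 × 29 × 295)) = 130.66 mm.
A_s = 0.85 f'_c a b / f_y = 0.85 × 29 × 130.66 × 295 / 400 = 2375.3 mm².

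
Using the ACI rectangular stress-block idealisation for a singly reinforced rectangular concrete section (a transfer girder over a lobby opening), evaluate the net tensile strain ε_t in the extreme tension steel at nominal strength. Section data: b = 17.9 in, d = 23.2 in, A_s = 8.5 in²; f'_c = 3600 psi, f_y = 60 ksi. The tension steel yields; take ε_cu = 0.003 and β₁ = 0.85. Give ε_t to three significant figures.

a = A_s f_y/(0.85 f'_c b) = 9.311 in.
β₁ = 0.85, so c = a/β₁ = 9.311/0.85 = 10.954 in.
From the linear strain diagram with ε_cu = 0.003: ε_t = 0.003 (d − c)/c = 0.003 × (23.2 − 10.954)/10.954 = 0.00335.
ε_t < 0.004 — the section is over-reinforced for flexure under ACI limits.

ε_t ≈ 0.00335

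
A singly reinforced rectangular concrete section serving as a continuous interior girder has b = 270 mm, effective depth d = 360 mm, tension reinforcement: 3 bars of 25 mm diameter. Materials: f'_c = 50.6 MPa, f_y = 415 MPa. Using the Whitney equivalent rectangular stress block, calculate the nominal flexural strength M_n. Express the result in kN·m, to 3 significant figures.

A_s = 3 × 491 = 1473 mm².
T = A_s f_y = 1473 × 415 = 611295 N = 611.295 kN.
From C = T: a = T/(0.85 f'_c b) = 611295/(0.85 × 50.6 × 270) = 52.64 mm.
M_n = T(d − a/2) = 611.295 kN × (360 − 26.32) mm = 203.98 kN·m.

M_n ≈ 204 kN·m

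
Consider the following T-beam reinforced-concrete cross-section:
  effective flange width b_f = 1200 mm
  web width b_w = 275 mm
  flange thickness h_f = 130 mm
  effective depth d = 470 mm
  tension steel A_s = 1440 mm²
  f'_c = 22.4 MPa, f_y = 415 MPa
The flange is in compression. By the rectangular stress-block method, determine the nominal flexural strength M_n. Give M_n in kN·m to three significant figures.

M_n ≈ 273 kN·m

Tension: T = A_s f_y = 1440 × 415 = 597600 N.
Try a within the flange: a = T/(0.85 f'_c b_f) = 597600/(0.85 × 22.4 × 1200) = 26.16 mm.
Since a = 26.16 ≤ h_f = 130 mm, the stress block lies entirely in the flange; analyse as a rectangular beam of width b_f.
M_n = T(d − a/2) = 597600 × (470 − 13.08) = 273.06 × 10⁶ N·mm.
M_n = 273.06 kN·m.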